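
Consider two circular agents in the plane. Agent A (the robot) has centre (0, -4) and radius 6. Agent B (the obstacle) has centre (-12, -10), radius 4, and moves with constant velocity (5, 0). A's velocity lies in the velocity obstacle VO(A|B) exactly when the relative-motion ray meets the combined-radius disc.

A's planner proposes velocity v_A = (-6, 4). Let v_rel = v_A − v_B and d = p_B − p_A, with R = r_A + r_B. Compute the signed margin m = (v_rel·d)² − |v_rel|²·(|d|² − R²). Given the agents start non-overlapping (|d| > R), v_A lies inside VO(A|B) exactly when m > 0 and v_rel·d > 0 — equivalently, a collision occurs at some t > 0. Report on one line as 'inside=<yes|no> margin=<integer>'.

d = (-12, -6),  |d|² = 180;  R = 6+4 = 10,  c = 180−10² = 80
v_rel = (-11, 4),  |v_rel|² = 137;  v_rel·d = (-11)·(-12) + (4)·(-6) = 108
137·t² − 216·t + 80 = 0  ⇒  m = 108² − 137·80 = 704
m = 704 > 0,  v_rel·d = 108 > 0  ⇒  inside

inside=yes margin=704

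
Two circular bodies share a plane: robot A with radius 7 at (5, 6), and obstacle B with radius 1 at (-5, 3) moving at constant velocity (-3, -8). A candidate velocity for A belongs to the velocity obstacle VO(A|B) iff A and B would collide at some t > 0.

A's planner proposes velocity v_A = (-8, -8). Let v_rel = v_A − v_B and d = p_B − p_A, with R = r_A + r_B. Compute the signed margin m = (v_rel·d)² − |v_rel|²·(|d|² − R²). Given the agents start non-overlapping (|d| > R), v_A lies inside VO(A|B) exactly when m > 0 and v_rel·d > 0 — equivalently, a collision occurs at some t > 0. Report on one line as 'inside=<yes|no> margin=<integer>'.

d = (-10, -3),  |d|² = 109;  R = 7+1 = 8,  c = 109−8² = 45
v_rel = (-5, 0),  |v_rel|² = 25;  v_rel·d = (-5)·(-10) + (0)·(-3) = 50
25·t² − 100·t + 45 = 0  ⇒  m = 50² − 25·45 = 1375
m = 1375 > 0,  v_rel·d = 50 > 0  ⇒  inside

inside=yes margin=1375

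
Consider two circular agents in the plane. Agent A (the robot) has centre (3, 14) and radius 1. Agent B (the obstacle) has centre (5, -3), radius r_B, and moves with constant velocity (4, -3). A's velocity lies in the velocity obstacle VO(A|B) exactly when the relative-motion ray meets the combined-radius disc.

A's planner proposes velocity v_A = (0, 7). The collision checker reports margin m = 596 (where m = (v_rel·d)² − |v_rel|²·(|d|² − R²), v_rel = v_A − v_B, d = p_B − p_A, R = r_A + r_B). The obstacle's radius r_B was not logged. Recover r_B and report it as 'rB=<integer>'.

m = 596
d = (2, -17);  v_rel = (-4, 10),  |v_rel|² = 116
v_rel×d = (-4)·(-17) − (10)·(2) = 48
since m = R²·116 − 48²:  R² = (2304 + 596) / 116 = 25
R = √25 = 5  ⇒  r_B = 5 − 1 = 4

rB=4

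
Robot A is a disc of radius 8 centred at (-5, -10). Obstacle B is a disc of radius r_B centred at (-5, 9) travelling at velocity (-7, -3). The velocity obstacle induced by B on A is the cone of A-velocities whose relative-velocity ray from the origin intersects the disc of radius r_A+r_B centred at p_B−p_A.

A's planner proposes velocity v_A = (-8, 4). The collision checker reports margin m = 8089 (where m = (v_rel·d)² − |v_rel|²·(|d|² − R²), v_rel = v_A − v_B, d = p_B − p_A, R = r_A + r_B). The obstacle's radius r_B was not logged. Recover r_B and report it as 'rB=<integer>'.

m = 8089
d = (0, 19);  v_rel = (-1, 7),  |v_rel|² = 50
v_rel×d = (-1)·(19) − (7)·(0) = -19
since m = R²·50 − (-19)²:  R² = (361 + 8089) / 50 = 169
R = √169 = 13  ⇒  r_B = 13 − 8 = 5

rB=5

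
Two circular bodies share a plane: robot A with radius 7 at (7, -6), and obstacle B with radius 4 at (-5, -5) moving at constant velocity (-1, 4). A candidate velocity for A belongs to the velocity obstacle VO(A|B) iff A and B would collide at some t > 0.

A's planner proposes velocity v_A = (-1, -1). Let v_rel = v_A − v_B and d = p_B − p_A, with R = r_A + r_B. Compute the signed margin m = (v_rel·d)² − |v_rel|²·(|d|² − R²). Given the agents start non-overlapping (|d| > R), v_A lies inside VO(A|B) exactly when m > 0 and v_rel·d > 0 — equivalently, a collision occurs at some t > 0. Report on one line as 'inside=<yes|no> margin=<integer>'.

d = (-12, 1),  |d|² = 145;  R = 7+4 = 11,  c = 145−11² = 24
v_rel = (0, -5),  |v_rel|² = 25;  v_rel·d = (0)·(-12) + (-5)·(1) = -5
25·t² + 10·t + 24 = 0  ⇒  m = (-5)² − 25·24 = -575
m = -575 < 0,  v_rel·d = -5 < 0  ⇒  outside

inside=no margin=-575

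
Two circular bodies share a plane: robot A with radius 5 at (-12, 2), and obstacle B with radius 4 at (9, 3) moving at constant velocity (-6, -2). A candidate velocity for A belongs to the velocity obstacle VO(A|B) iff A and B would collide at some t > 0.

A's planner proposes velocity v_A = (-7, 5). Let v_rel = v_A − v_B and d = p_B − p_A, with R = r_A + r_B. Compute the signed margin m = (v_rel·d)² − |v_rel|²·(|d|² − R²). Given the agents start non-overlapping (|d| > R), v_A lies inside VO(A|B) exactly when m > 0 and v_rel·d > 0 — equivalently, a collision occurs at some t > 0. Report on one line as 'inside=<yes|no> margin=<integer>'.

d = (21, 1),  |d|² = 442;  R = 5+4 = 9,  c = 442−9² = 361
v_rel = (-1, 7),  |v_rel|² = 50;  v_rel·d = (-1)·(21) + (7)·(1) = -14
50·t² + 28·t + 361 = 0  ⇒  m = (-14)² − 50·361 = -17854
m = -17854 < 0,  v_rel·d = -14 < 0  ⇒  outside

inside=no margin=-17854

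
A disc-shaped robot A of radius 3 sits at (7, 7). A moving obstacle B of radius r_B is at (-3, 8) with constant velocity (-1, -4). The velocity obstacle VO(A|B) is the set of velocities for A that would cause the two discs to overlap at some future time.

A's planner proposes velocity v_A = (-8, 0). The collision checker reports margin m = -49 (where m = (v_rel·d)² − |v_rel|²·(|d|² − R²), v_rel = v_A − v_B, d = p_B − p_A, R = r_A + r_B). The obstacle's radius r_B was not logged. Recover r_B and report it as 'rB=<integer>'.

m = -49
d = (-10, 1);  v_rel = (-7, 4),  |v_rel|² = 65
v_rel×d = (-7)·(1) − (4)·(-10) = 33
since m = R²·65 − 33²:  R² = (1089 + -49) / 65 = 16
R = √16 = 4  ⇒  r_B = 4 − 3 = 1

rB=1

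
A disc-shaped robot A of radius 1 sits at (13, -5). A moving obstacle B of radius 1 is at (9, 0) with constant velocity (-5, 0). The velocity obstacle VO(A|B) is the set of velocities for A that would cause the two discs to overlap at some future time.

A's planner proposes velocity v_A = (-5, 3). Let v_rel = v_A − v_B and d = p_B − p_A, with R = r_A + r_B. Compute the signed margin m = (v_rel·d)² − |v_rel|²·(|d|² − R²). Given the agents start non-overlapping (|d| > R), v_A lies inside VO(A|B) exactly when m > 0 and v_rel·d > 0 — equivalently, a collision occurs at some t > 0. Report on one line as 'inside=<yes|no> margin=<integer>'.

d = (-4, 5),  |d|² = 41;  R = 1+1 = 2,  c = 41−2² = 37
v_rel = (0, 3),  |v_rel|² = 9;  v_rel·d = (0)·(-4) + (3)·(5) = 15
9·t² − 30·t + 37 = 0  ⇒  m = 15² − 9·37 = -108
m = -108 < 0,  v_rel·d = 15 > 0  ⇒  outside

inside=no margin=-108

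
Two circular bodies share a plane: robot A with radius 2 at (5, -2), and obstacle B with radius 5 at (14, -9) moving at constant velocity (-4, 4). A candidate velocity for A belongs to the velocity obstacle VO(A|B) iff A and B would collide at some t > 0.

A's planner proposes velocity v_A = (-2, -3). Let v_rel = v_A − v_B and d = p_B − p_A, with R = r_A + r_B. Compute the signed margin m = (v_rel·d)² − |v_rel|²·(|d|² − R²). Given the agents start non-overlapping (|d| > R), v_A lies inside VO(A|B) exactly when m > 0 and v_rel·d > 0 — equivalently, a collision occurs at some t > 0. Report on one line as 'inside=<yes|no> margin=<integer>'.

d = (9, -7),  |d|² = 130;  R = 2+5 = 7,  c = 130−7² = 81
v_rel = (2, -7),  |v_rel|² = 53;  v_rel·d = (2)·(9) + (-7)·(-7) = 67
53·t² − 134·t + 81 = 0  ⇒  m = 67² − 53·81 = 196
m = 196 > 0,  v_rel·d = 67 > 0  ⇒  inside

inside=yes margin=196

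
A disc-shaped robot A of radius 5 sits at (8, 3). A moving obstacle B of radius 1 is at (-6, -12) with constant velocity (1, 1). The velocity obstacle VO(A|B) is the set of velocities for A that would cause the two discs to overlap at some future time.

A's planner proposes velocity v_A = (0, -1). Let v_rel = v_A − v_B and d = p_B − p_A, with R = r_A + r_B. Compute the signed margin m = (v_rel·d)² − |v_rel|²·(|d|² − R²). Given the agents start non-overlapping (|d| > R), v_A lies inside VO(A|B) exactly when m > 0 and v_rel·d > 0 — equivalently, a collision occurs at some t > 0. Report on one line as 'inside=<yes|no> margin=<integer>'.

d = (-14, -15),  |d|² = 421;  R = 5+1 = 6,  c = 421−6² = 385
v_rel = (-1, -2),  |v_rel|² = 5;  v_rel·d = (-1)·(-14) + (-2)·(-15) = 44
5·t² − 88·t + 385 = 0  ⇒  m = 44² − 5·385 = 11
m = 11 > 0,  v_rel·d = 44 > 0  ⇒  inside

inside=yes margin=11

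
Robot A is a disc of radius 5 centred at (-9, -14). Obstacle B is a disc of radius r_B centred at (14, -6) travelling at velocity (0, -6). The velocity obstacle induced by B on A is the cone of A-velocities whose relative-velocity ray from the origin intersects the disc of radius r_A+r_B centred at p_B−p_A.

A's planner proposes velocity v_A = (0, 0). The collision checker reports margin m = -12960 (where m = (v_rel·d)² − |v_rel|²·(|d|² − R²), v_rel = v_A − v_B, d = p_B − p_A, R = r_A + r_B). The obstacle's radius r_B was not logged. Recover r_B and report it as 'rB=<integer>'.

m = -12960
d = (23, 8);  v_rel = (0, 6),  |v_rel|² = 36
v_rel×d = (0)·(8) − (6)·(23) = -138
since m = R²·36 − (-138)²:  R² = (19044 + -12960) / 36 = 169
R = √169 = 13  ⇒  r_B = 13 − 5 = 8

rB=8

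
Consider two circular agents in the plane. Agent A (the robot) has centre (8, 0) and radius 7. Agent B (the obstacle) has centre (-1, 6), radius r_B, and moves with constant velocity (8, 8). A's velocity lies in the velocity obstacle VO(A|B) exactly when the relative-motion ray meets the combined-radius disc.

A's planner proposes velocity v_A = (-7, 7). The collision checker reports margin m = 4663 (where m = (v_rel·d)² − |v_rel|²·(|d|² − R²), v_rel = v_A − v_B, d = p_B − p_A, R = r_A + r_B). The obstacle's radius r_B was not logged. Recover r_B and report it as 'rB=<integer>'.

m = 4663
d = (-9, 6);  v_rel = (-15, -1),  |v_rel|² = 226
v_rel×d = (-15)·(6) − (-1)·(-9) = -99
since m = R²·226 − (-99)²:  R² = (9801 + 4663) / 226 = 64
R = √64 = 8  ⇒  r_B = 8 − 7 = 1

rB=1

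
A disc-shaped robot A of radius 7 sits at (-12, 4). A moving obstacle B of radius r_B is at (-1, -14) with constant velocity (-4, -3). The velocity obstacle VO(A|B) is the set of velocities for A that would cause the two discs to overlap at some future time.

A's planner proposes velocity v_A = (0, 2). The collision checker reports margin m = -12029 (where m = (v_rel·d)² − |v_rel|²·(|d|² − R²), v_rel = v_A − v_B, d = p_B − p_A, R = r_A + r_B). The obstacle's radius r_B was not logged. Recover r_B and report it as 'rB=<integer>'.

m = -12029
d = (11, -18);  v_rel = (4, 5),  |v_rel|² = 41
v_rel×d = (4)·(-18) − (5)·(11) = -127
since m = R²·41 − (-127)²:  R² = (16129 + -12029) / 41 = 100
R = √100 = 10  ⇒  r_B = 10 − 7 = 3

rB=3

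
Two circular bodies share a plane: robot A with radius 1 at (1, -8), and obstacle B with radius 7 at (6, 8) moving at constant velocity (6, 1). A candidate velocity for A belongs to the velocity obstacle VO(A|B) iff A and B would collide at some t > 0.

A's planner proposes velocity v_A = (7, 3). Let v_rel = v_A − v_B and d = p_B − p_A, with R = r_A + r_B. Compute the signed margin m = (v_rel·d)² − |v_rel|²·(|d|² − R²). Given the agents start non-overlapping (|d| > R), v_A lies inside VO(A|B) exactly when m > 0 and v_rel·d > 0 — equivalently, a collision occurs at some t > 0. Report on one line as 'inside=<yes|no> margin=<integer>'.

d = (5, 16),  |d|² = 281;  R = 1+7 = 8,  c = 281−8² = 217
v_rel = (1, 2),  |v_rel|² = 5;  v_rel·d = (1)·(5) + (2)·(16) = 37
5·t² − 74·t + 217 = 0  ⇒  m = 37² − 5·217 = 284
m = 284 > 0,  v_rel·d = 37 > 0  ⇒  inside

inside=yes margin=284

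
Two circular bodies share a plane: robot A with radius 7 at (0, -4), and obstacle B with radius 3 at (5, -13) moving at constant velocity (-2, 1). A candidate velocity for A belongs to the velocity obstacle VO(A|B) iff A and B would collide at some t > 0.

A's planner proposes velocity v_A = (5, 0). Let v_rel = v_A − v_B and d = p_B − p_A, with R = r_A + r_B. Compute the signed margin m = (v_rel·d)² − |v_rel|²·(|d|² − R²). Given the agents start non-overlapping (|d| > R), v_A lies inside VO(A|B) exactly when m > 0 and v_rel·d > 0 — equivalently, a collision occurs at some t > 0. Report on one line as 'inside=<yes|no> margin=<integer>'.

d = (5, -9),  |d|² = 106;  R = 7+3 = 10,  c = 106−10² = 6
v_rel = (7, -1),  |v_rel|² = 50;  v_rel·d = (7)·(5) + (-1)·(-9) = 44
50·t² − 88·t + 6 = 0  ⇒  m = 44² − 50·6 = 1636
m = 1636 > 0,  v_rel·d = 44 > 0  ⇒  inside

inside=yes margin=1636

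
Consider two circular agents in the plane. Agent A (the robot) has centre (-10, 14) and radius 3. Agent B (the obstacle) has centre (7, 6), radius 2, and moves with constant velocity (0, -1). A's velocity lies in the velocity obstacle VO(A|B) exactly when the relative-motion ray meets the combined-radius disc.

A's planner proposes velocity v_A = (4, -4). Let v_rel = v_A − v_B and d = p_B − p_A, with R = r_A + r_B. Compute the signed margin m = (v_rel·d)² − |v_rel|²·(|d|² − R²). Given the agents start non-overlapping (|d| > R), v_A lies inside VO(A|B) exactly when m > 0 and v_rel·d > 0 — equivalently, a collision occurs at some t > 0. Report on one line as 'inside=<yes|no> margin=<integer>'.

d = (17, -8),  |d|² = 353;  R = 3+2 = 5,  c = 353−5² = 328
v_rel = (4, -3),  |v_rel|² = 25;  v_rel·d = (4)·(17) + (-3)·(-8) = 92
25·t² − 184·t + 328 = 0  ⇒  m = 92² − 25·328 = 264
m = 264 > 0,  v_rel·d = 92 > 0  ⇒  inside

inside=yes margin=264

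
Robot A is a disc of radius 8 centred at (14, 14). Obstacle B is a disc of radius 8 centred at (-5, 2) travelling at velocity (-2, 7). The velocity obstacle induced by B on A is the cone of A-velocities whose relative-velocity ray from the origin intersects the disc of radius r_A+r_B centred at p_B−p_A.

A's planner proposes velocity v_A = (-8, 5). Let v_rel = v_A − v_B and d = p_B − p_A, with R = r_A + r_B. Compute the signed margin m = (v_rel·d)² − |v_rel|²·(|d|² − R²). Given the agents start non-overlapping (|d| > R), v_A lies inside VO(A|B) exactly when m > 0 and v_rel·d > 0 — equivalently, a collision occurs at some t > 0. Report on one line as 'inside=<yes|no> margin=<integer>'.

d = (-19, -12),  |d|² = 505;  R = 8+8 = 16,  c = 505−16² = 249
v_rel = (-6, -2),  |v_rel|² = 40;  v_rel·d = (-6)·(-19) + (-2)·(-12) = 138
40·t² − 276·t + 249 = 0  ⇒  m = 138² − 40·249 = 9084
m = 9084 > 0,  v_rel·d = 138 > 0  ⇒  inside

inside=yes margin=9084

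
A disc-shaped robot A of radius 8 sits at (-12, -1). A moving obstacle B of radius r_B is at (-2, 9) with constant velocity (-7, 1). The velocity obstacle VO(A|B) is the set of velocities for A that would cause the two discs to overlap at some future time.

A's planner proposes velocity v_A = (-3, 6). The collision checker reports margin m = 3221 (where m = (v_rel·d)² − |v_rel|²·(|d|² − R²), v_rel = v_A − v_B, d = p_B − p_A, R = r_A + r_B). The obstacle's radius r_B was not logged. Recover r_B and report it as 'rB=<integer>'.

m = 3221
d = (10, 10);  v_rel = (4, 5),  |v_rel|² = 41
v_rel×d = (4)·(10) − (5)·(10) = -10
since m = R²·41 − (-10)²:  R² = (100 + 3221) / 41 = 81
R = √81 = 9  ⇒  r_B = 9 − 8 = 1

rB=1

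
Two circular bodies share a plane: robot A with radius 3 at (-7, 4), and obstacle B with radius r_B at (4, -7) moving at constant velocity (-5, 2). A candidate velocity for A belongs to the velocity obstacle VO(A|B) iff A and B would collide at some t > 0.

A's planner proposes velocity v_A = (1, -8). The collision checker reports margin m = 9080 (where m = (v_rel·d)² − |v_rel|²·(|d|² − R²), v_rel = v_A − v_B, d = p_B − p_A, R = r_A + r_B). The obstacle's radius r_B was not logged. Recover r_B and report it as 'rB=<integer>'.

m = 9080
d = (11, -11);  v_rel = (6, -10),  |v_rel|² = 136
v_rel×d = (6)·(-11) − (-10)·(11) = 44
since m = R²·136 − 44²:  R² = (1936 + 9080) / 136 = 81
R = √81 = 9  ⇒  r_B = 9 − 3 = 6

rB=6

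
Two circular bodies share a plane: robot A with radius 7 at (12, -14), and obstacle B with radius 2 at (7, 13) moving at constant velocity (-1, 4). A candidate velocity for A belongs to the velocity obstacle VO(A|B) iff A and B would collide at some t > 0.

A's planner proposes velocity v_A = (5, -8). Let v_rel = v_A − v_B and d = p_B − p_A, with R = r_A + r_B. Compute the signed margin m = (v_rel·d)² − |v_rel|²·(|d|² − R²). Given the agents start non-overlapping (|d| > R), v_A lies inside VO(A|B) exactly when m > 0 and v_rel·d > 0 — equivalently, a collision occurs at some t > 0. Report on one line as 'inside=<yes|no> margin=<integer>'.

d = (-5, 27),  |d|² = 754;  R = 7+2 = 9,  c = 754−9² = 673
v_rel = (6, -12),  |v_rel|² = 180;  v_rel·d = (6)·(-5) + (-12)·(27) = -354
180·t² + 708·t + 673 = 0  ⇒  m = (-354)² − 180·673 = 4176
m = 4176 > 0,  v_rel·d = -354 < 0  ⇒  outside

inside=no margin=4176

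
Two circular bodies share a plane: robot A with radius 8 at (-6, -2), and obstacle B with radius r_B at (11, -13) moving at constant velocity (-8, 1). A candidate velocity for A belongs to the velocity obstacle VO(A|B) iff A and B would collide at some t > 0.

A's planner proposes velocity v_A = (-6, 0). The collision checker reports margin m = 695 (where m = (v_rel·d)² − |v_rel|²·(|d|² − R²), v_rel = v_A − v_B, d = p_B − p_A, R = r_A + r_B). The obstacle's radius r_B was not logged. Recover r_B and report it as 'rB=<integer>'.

m = 695
d = (17, -11);  v_rel = (2, -1),  |v_rel|² = 5
v_rel×d = (2)·(-11) − (-1)·(17) = -5
since m = R²·5 − (-5)²:  R² = (25 + 695) / 5 = 144
R = √144 = 12  ⇒  r_B = 12 − 8 = 4

rB=4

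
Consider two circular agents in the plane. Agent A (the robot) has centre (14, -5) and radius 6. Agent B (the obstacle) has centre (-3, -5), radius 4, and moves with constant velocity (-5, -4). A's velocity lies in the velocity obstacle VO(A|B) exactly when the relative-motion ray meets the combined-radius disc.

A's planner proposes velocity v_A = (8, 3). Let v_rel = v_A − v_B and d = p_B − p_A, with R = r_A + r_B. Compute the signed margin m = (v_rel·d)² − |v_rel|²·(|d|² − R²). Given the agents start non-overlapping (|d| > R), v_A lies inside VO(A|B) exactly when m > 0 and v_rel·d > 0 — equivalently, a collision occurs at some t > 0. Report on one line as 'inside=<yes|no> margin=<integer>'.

d = (-17, 0),  |d|² = 289;  R = 6+4 = 10,  c = 289−10² = 189
v_rel = (13, 7),  |v_rel|² = 218;  v_rel·d = (13)·(-17) + (7)·(0) = -221
218·t² + 442·t + 189 = 0  ⇒  m = (-221)² − 218·189 = 7639
m = 7639 > 0,  v_rel·d = -221 < 0  ⇒  outside

inside=no margin=7639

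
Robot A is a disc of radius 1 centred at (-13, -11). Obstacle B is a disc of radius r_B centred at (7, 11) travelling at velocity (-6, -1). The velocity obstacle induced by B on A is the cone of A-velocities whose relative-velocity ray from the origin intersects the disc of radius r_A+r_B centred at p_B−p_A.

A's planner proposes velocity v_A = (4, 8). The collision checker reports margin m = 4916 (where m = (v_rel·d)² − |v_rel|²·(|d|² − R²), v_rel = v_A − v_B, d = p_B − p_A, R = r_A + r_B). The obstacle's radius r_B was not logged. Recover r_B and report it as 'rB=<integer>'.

m = 4916
d = (20, 22);  v_rel = (10, 9),  |v_rel|² = 181
v_rel×d = (10)·(22) − (9)·(20) = 40
since m = R²·181 − 40²:  R² = (1600 + 4916) / 181 = 36
R = √36 = 6  ⇒  r_B = 6 − 1 = 5

rB=5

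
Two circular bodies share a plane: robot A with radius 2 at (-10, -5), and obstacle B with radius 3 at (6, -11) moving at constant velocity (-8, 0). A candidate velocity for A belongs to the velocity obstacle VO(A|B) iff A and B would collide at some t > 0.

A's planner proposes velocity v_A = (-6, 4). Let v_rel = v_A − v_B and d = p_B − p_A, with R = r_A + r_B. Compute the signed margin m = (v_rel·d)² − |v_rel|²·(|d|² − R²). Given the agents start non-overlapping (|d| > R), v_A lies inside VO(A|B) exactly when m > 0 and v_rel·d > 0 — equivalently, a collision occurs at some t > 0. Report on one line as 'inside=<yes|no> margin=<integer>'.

d = (16, -6),  |d|² = 292;  R = 2+3 = 5,  c = 292−5² = 267
v_rel = (2, 4),  |v_rel|² = 20;  v_rel·d = (2)·(16) + (4)·(-6) = 8
20·t² − 16·t + 267 = 0  ⇒  m = 8² − 20·267 = -5276
m = -5276 < 0,  v_rel·d = 8 > 0  ⇒  outside

inside=no margin=-5276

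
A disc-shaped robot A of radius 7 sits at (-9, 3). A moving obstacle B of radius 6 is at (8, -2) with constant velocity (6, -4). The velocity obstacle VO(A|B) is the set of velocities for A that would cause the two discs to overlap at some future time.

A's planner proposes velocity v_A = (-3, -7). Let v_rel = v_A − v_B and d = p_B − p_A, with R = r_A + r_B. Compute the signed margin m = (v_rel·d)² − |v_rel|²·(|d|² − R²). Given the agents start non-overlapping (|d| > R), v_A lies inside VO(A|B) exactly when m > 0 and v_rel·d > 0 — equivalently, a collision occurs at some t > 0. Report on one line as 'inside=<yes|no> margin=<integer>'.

d = (17, -5),  |d|² = 314;  R = 7+6 = 13,  c = 314−13² = 145
v_rel = (-9, -3),  |v_rel|² = 90;  v_rel·d = (-9)·(17) + (-3)·(-5) = -138
90·t² + 276·t + 145 = 0  ⇒  m = (-138)² − 90·145 = 5994
m = 5994 > 0,  v_rel·d = -138 < 0  ⇒  outside

inside=no margin=5994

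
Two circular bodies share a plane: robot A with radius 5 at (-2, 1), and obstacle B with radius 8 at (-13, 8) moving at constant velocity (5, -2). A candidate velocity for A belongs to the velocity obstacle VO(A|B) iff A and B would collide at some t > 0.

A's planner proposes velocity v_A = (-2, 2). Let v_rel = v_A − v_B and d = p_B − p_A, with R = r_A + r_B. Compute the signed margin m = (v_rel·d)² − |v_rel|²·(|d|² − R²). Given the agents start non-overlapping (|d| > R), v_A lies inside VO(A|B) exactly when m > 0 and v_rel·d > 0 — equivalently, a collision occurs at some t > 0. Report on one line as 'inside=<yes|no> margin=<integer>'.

d = (-11, 7),  |d|² = 170;  R = 5+8 = 13,  c = 170−13² = 1
v_rel = (-7, 4),  |v_rel|² = 65;  v_rel·d = (-7)·(-11) + (4)·(7) = 105
65·t² − 210·t + 1 = 0  ⇒  m = 105² − 65·1 = 10960
m = 10960 > 0,  v_rel·d = 105 > 0  ⇒  inside

inside=yes margin=10960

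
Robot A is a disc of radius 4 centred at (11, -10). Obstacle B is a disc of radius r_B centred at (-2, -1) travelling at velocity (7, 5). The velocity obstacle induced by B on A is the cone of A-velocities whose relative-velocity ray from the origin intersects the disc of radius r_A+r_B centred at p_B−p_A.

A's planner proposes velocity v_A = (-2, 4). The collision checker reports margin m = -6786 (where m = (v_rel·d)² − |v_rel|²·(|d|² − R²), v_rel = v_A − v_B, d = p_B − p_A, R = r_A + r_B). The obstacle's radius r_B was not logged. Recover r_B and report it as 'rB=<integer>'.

m = -6786
d = (-13, 9);  v_rel = (-9, -1),  |v_rel|² = 82
v_rel×d = (-9)·(9) − (-1)·(-13) = -94
since m = R²·82 − (-94)²:  R² = (8836 + -6786) / 82 = 25
R = √25 = 5  ⇒  r_B = 5 − 4 = 1

rB=1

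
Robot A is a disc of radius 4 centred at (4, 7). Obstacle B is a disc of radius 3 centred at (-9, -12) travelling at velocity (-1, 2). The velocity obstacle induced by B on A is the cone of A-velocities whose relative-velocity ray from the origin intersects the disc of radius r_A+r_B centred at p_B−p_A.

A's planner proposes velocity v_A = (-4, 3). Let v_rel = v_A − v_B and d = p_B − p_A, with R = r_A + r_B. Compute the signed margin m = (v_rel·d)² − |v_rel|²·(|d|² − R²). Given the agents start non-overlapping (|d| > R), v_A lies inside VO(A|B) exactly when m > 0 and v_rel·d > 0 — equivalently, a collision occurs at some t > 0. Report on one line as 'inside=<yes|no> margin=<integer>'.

d = (-13, -19),  |d|² = 530;  R = 4+3 = 7,  c = 530−7² = 481
v_rel = (-3, 1),  |v_rel|² = 10;  v_rel·d = (-3)·(-13) + (1)·(-19) = 20
10·t² − 40·t + 481 = 0  ⇒  m = 20² − 10·481 = -4410
m = -4410 < 0,  v_rel·d = 20 > 0  ⇒  outside

inside=no margin=-4410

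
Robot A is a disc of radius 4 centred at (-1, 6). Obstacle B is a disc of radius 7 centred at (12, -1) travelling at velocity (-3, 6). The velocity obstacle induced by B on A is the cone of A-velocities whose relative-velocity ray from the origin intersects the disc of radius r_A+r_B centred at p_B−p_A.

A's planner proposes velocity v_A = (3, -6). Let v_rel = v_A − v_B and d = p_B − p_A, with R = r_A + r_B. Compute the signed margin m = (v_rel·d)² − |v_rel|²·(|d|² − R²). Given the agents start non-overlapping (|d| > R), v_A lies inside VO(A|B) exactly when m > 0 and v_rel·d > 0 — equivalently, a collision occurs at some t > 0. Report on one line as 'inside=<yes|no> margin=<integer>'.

d = (13, -7),  |d|² = 218;  R = 4+7 = 11,  c = 218−11² = 97
v_rel = (6, -12),  |v_rel|² = 180;  v_rel·d = (6)·(13) + (-12)·(-7) = 162
180·t² − 324·t + 97 = 0  ⇒  m = 162² − 180·97 = 8784
m = 8784 > 0,  v_rel·d = 162 > 0  ⇒  inside

inside=yes margin=8784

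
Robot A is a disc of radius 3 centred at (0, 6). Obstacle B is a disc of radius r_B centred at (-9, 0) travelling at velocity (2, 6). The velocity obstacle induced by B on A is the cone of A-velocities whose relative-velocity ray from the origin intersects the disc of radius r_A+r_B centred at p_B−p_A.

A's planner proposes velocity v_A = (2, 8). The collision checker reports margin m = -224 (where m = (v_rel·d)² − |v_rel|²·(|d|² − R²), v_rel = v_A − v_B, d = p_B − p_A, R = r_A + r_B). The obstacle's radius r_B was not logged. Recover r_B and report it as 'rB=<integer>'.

m = -224
d = (-9, -6);  v_rel = (0, 2),  |v_rel|² = 4
v_rel×d = (0)·(-6) − (2)·(-9) = 18
since m = R²·4 − 18²:  R² = (324 + -224) / 4 = 25
R = √25 = 5  ⇒  r_B = 5 − 3 = 2

rB=2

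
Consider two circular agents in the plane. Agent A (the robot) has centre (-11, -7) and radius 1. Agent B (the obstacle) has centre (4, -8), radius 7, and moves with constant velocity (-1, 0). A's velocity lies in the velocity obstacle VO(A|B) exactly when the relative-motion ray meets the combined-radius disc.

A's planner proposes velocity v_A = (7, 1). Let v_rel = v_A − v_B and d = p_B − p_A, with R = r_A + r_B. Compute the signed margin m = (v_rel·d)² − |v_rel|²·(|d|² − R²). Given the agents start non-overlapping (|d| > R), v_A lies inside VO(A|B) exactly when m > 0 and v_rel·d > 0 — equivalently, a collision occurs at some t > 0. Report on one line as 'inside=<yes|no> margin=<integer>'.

d = (15, -1),  |d|² = 226;  R = 1+7 = 8,  c = 226−8² = 162
v_rel = (8, 1),  |v_rel|² = 65;  v_rel·d = (8)·(15) + (1)·(-1) = 119
65·t² − 238·t + 162 = 0  ⇒  m = 119² − 65·162 = 3631
m = 3631 > 0,  v_rel·d = 119 > 0  ⇒  inside

inside=yes margin=3631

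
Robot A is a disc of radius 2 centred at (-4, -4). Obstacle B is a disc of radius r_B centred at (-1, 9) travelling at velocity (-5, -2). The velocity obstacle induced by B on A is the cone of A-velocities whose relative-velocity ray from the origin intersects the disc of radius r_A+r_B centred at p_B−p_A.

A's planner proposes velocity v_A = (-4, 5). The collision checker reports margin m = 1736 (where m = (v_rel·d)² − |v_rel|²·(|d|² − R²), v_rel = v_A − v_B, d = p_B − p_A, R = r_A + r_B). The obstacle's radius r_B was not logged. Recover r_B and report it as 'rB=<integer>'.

m = 1736
d = (3, 13);  v_rel = (1, 7),  |v_rel|² = 50
v_rel×d = (1)·(13) − (7)·(3) = -8
since m = R²·50 − (-8)²:  R² = (64 + 1736) / 50 = 36
R = √36 = 6  ⇒  r_B = 6 − 2 = 4

rB=4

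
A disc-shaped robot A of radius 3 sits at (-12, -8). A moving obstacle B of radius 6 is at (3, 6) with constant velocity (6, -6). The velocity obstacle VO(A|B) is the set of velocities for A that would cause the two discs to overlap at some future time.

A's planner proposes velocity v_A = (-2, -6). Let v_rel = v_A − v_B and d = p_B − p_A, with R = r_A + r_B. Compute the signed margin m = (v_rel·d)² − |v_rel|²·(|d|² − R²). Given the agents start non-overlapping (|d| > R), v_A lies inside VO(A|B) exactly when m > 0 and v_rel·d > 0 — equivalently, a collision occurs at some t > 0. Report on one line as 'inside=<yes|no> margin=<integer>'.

d = (15, 14),  |d|² = 421;  R = 3+6 = 9,  c = 421−9² = 340
v_rel = (-8, 0),  |v_rel|² = 64;  v_rel·d = (-8)·(15) + (0)·(14) = -120
64·t² + 240·t + 340 = 0  ⇒  m = (-120)² − 64·340 = -7360
m = -7360 < 0,  v_rel·d = -120 < 0  ⇒  outside

inside=no margin=-7360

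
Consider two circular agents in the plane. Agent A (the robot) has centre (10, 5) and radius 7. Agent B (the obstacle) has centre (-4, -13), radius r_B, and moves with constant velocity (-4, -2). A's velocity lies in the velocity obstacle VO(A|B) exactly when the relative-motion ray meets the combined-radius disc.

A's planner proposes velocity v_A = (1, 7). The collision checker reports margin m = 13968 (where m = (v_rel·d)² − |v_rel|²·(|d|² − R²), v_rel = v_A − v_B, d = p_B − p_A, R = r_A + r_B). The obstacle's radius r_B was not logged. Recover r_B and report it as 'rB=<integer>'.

m = 13968
d = (-14, -18);  v_rel = (5, 9),  |v_rel|² = 106
v_rel×d = (5)·(-18) − (9)·(-14) = 36
since m = R²·106 − 36²:  R² = (1296 + 13968) / 106 = 144
R = √144 = 12  ⇒  r_B = 12 − 7 = 5

rB=5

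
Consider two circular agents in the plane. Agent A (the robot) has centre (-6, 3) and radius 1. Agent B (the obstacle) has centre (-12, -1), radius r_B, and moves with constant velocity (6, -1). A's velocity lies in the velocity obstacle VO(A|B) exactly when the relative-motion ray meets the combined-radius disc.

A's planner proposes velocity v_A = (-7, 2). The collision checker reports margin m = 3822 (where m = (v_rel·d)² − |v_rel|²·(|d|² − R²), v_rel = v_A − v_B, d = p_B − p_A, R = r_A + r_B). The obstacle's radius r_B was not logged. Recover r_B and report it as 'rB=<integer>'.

m = 3822
d = (-6, -4);  v_rel = (-13, 3),  |v_rel|² = 178
v_rel×d = (-13)·(-4) − (3)·(-6) = 70
since m = R²·178 − 70²:  R² = (4900 + 3822) / 178 = 49
R = √49 = 7  ⇒  r_B = 7 − 1 = 6

rB=6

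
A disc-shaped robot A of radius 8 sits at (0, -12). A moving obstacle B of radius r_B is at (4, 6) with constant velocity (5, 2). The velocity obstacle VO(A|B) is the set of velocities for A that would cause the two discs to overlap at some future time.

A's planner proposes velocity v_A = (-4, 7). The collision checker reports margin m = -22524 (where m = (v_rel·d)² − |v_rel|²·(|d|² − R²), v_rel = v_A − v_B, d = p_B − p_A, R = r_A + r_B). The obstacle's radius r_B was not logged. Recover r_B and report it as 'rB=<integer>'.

m = -22524
d = (4, 18);  v_rel = (-9, 5),  |v_rel|² = 106
v_rel×d = (-9)·(18) − (5)·(4) = -182
since m = R²·106 − (-182)²:  R² = (33124 + -22524) / 106 = 100
R = √100 = 10  ⇒  r_B = 10 − 8 = 2

rB=2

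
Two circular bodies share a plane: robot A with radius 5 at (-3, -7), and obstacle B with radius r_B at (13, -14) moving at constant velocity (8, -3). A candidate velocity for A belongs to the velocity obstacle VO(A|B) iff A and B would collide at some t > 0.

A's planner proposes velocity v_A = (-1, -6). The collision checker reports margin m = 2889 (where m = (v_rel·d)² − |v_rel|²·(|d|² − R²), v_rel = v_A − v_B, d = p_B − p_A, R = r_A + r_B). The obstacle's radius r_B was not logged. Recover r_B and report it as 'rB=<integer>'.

m = 2889
d = (16, -7);  v_rel = (-9, -3),  |v_rel|² = 90
v_rel×d = (-9)·(-7) − (-3)·(16) = 111
since m = R²·90 − 111²:  R² = (12321 + 2889) / 90 = 169
R = √169 = 13  ⇒  r_B = 13 − 5 = 8

rB=8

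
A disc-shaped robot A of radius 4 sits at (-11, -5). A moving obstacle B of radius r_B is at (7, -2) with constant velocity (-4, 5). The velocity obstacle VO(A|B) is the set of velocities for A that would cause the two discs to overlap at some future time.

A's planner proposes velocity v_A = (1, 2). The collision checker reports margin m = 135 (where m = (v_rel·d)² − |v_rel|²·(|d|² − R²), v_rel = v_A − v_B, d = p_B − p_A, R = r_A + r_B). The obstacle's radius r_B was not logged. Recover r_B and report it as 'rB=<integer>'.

m = 135
d = (18, 3);  v_rel = (5, -3),  |v_rel|² = 34
v_rel×d = (5)·(3) − (-3)·(18) = 69
since m = R²·34 − 69²:  R² = (4761 + 135) / 34 = 144
R = √144 = 12  ⇒  r_B = 12 − 4 = 8

rB=8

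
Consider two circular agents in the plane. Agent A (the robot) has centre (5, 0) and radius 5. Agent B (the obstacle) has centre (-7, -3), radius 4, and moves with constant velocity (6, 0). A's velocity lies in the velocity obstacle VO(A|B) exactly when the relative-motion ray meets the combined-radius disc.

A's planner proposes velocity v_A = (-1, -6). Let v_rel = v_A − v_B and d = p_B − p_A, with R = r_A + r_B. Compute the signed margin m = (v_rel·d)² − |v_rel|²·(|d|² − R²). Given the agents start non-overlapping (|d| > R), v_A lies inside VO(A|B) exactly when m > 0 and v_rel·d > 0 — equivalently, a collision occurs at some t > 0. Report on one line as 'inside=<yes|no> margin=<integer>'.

d = (-12, -3),  |d|² = 153;  R = 5+4 = 9,  c = 153−9² = 72
v_rel = (-7, -6),  |v_rel|² = 85;  v_rel·d = (-7)·(-12) + (-6)·(-3) = 102
85·t² − 204·t + 72 = 0  ⇒  m = 102² − 85·72 = 4284
m = 4284 > 0,  v_rel·d = 102 > 0  ⇒  inside

inside=yes margin=4284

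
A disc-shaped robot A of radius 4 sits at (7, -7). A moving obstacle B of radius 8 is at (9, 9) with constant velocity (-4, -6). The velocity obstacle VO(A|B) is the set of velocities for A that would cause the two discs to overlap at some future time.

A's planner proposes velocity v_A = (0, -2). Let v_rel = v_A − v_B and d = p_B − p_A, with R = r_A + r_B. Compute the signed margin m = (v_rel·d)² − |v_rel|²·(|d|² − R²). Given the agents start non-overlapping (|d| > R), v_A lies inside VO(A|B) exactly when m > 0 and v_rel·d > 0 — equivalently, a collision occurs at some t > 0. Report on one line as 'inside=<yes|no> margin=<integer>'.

d = (2, 16),  |d|² = 260;  R = 4+8 = 12,  c = 260−12² = 116
v_rel = (4, 4),  |v_rel|² = 32;  v_rel·d = (4)·(2) + (4)·(16) = 72
32·t² − 144·t + 116 = 0  ⇒  m = 72² − 32·116 = 1472
m = 1472 > 0,  v_rel·d = 72 > 0  ⇒  inside

inside=yes margin=1472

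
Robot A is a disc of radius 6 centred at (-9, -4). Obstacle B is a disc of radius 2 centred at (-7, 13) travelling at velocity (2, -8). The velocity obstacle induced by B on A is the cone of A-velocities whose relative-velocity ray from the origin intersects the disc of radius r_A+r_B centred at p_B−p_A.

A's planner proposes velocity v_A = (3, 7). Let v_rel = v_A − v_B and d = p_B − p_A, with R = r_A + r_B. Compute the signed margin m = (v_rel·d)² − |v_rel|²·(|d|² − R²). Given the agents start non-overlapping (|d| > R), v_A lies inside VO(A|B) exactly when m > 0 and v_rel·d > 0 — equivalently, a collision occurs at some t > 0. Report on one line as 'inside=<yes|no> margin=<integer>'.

d = (2, 17),  |d|² = 293;  R = 6+2 = 8,  c = 293−8² = 229
v_rel = (1, 15),  |v_rel|² = 226;  v_rel·d = (1)·(2) + (15)·(17) = 257
226·t² − 514·t + 229 = 0  ⇒  m = 257² − 226·229 = 14295
m = 14295 > 0,  v_rel·d = 257 > 0  ⇒  inside

inside=yes margin=14295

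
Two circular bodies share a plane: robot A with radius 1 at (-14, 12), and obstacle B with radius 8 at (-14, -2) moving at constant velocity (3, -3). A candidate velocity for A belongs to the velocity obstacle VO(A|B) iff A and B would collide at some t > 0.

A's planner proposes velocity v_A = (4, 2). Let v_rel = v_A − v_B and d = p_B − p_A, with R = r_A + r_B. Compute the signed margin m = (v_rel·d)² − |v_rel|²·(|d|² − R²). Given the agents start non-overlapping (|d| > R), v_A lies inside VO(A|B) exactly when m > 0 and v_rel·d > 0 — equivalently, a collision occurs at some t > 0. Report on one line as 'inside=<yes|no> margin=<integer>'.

d = (0, -14),  |d|² = 196;  R = 1+8 = 9,  c = 196−9² = 115
v_rel = (1, 5),  |v_rel|² = 26;  v_rel·d = (1)·(0) + (5)·(-14) = -70
26·t² + 140·t + 115 = 0  ⇒  m = (-70)² − 26·115 = 1910
m = 1910 > 0,  v_rel·d = -70 < 0  ⇒  outside

inside=no margin=1910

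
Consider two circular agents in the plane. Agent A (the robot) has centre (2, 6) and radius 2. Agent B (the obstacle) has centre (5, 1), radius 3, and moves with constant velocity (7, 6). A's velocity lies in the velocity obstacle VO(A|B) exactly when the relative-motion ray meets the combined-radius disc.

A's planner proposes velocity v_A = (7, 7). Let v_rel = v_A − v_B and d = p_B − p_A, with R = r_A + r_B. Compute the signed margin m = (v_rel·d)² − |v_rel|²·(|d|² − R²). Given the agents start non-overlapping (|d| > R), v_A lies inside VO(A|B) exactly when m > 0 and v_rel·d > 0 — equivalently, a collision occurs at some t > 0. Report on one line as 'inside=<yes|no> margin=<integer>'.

d = (3, -5),  |d|² = 34;  R = 2+3 = 5,  c = 34−5² = 9
v_rel = (0, 1),  |v_rel|² = 1;  v_rel·d = (0)·(3) + (1)·(-5) = -5
1·t² + 10·t + 9 = 0  ⇒  m = (-5)² − 1·9 = 16
m = 16 > 0,  v_rel·d = -5 < 0  ⇒  outside

inside=no margin=16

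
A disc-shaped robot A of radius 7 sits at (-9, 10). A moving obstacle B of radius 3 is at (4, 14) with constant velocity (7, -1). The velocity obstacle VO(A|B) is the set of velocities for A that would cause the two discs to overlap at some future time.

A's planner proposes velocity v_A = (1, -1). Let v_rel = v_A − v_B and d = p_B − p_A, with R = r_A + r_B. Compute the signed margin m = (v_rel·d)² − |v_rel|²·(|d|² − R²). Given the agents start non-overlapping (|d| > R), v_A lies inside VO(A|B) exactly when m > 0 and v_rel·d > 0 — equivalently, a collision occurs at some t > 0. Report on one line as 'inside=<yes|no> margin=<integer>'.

d = (13, 4),  |d|² = 185;  R = 7+3 = 10,  c = 185−10² = 85
v_rel = (-6, 0),  |v_rel|² = 36;  v_rel·d = (-6)·(13) + (0)·(4) = -78
36·t² + 156·t + 85 = 0  ⇒  m = (-78)² − 36·85 = 3024
m = 3024 > 0,  v_rel·d = -78 < 0  ⇒  outside

inside=no margin=3024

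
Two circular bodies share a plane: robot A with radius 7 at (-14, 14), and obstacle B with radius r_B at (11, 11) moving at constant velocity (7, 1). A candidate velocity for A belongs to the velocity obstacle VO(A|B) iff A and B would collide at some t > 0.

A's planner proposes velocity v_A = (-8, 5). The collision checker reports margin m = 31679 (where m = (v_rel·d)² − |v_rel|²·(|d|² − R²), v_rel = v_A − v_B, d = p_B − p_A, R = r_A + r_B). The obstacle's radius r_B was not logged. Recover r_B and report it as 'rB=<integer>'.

m = 31679
d = (25, -3);  v_rel = (-15, 4),  |v_rel|² = 241
v_rel×d = (-15)·(-3) − (4)·(25) = -55
since m = R²·241 − (-55)²:  R² = (3025 + 31679) / 241 = 144
R = √144 = 12  ⇒  r_B = 12 − 7 = 5

rB=5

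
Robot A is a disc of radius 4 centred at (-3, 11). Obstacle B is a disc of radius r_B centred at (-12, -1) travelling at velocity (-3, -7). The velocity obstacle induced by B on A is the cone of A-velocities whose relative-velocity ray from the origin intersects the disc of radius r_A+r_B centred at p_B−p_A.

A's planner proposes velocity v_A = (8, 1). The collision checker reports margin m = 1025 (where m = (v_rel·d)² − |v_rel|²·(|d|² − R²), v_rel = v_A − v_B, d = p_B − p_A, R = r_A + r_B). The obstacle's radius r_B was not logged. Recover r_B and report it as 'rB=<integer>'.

m = 1025
d = (-9, -12);  v_rel = (11, 8),  |v_rel|² = 185
v_rel×d = (11)·(-12) − (8)·(-9) = -60
since m = R²·185 − (-60)²:  R² = (3600 + 1025) / 185 = 25
R = √25 = 5  ⇒  r_B = 5 − 4 = 1

rB=1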